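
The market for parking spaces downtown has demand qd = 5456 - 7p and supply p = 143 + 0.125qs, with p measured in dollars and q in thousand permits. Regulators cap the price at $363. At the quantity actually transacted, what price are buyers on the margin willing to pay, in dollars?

528

Rearranging supply gives qs = 8p - 1144. Setting quantity demanded equal to quantity supplied, 5456 - 7p = 8p - 1144, gives p* = 440 and q* = 2376.
The ceiling of 363 is below the equilibrium price 440, so it binds.
At p = 363: qd = 5456 - 7·363 = 2915 and qs = 8·363 - 1144 = 1760.
Only 1760 units reach the market. On the demand curve, the marginal buyer's willingness to pay at q = 1760 is (5456 - 1760)/7 = 528.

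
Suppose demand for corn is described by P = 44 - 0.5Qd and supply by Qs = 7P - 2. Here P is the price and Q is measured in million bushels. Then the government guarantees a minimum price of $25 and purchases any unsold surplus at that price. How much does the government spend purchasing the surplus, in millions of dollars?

3375

Rearranging demand gives Qd = 88 - 2P. Equilibrium: 88 - 2P = 7P - 2, so 90 = 9P and P* = 10, Q* = 68.
Because the floor (25) lies above the market-clearing price, it is binding.
At P = 25: Qd = 88 - 2·25 = 38 and Qs = 7·25 - 2 = 173.
Surplus = Qs - Qd = 135.
Government expenditure = surplus × support price = 135 × 25 = 3375.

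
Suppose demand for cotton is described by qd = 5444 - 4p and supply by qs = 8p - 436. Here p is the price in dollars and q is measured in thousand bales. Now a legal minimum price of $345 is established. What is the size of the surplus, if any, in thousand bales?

0

Without the control the market clears where 5444 - 4p = 8p - 436, i.e. p* = 490 and q* = 3484.
The floor of 345 is below the equilibrium price 490, so it is not binding; the market clears at p* = 490, q* = 3484.
Since the control does not bind, there is no surplus.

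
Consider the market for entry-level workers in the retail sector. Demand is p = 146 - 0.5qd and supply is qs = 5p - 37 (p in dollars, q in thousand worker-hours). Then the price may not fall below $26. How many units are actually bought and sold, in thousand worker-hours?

198

Rearranging demand gives qd = 292 - 2p. Setting quantity demanded equal to quantity supplied, 292 - 2p = 5p - 37, gives p* = 47 and q* = 198.
The floor of 26 is below the equilibrium price 47, so it is not binding; the market clears at p* = 47, q* = 198.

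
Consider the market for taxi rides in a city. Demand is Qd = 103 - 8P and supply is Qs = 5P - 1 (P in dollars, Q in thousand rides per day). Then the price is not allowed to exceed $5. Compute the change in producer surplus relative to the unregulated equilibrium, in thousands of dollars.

Equilibrium: 103 - 8P = 5P - 1, so 104 = 13P and P* = 8, Q* = 39.
The ceiling of 5 is below the equilibrium price 8, so it binds.
At P = 5: Qd = 103 - 8·5 = 63 and Qs = 5·5 - 1 = 24.
Producer surplus without the control is ½ · (8 - 0.2) · 39 = 152.1.
With the ceiling, producers sell 24 units at 5, so PS = ½ · (5 - 0.2) · 24 = 57.6.
Change in producer surplus = 57.6 - 152.1 = -94.5.

-94.5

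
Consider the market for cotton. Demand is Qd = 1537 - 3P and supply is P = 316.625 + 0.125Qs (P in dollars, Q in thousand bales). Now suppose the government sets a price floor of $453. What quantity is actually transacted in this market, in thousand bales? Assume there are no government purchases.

Rearranging supply gives Qs = 8P - 2533. Setting quantity demanded equal to quantity supplied, 1537 - 3P = 8P - 2533, gives P* = 370 and Q* = 427.
Since 453 > 370, the floor is binding.
At P = 453: Qd = 1537 - 3·453 = 178 and Qs = 8·453 - 2533 = 1091.
The quantity actually transacted is the short side, demand: 178.

178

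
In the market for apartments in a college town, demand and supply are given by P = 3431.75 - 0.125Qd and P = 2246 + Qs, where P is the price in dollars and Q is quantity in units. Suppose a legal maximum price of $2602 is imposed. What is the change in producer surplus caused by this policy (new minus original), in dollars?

-492090

Rearranging demand gives Qd = 27454 - 8P; rearranging supply gives Qs = P - 2246. Without the control the market clears where 27454 - 8P = P - 2246, i.e. P* = 3300 and Q* = 1054.
The ceiling of 2602 is below the equilibrium price 3300, so it binds.
At P = 2602: Qd = 27454 - 8·2602 = 6638 and Qs = 2602 - 2246 = 356.
Producer surplus without the control is ½ · (3300 - 2246) · 1054 = 555458.
With the ceiling, producers sell 356 units at 2602, so PS = ½ · (2602 - 2246) · 356 = 63368.
Change in producer surplus = 63368 - 555458 = -492090.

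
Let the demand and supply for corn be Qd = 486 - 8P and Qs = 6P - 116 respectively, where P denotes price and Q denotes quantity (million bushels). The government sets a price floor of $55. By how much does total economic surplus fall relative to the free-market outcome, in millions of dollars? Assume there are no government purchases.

Setting quantity demanded equal to quantity supplied, 486 - 8P = 6P - 116, gives P* = 43 and Q* = 142.
Because the floor (55) lies above the market-clearing price, it is binding.
At P = 55: Qd = 486 - 8·55 = 46 and Qs = 6·55 - 116 = 214.
Quantity traded falls to 46. At Q = 46 the demand price is (486 - 46)/8 = 55 and the supply price is (116 + 46)/6 = 27.
Deadweight loss = ½ · (55 - 27) · (142 - 46) = ½ · 28 · 96 = 1344.

1344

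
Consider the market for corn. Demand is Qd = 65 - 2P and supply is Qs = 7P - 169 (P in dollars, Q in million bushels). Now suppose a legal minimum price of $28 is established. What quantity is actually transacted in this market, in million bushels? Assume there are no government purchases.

Setting quantity demanded equal to quantity supplied, 65 - 2P = 7P - 169, gives P* = 26 and Q* = 13.
Since 28 > 26, the floor is binding.
At P = 28: Qd = 65 - 2·28 = 9 and Qs = 7·28 - 169 = 27.
The quantity actually transacted is the short side, demand: 9.

9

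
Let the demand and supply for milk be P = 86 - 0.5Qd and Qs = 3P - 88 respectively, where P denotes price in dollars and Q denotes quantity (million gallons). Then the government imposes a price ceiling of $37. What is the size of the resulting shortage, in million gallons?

75

Rearranging demand gives Qd = 172 - 2P. Setting quantity demanded equal to quantity supplied, 172 - 2P = 3P - 88, gives P* = 52 and Q* = 68.
The ceiling of 37 is below the equilibrium price 52, so it binds.
At P = 37: Qd = 172 - 2·37 = 98 and Qs = 3·37 - 88 = 23.
Shortage = Qd - Qs = 98 - 23 = 75.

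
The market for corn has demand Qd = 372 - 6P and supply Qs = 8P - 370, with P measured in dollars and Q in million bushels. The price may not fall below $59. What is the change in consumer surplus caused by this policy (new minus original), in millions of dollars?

Setting quantity demanded equal to quantity supplied, 372 - 6P = 8P - 370, gives P* = 53 and Q* = 54.
The floor of 59 is above the equilibrium price 53, so it binds.
At P = 59: Qd = 372 - 6·59 = 18 and Qs = 8·59 - 370 = 102.
Consumer surplus without the control is ½ · (62 - 53) · 54 = 243.
With the floor, consumers buy 18 units at 59, so CS = ½ · (62 - 59) · 18 = 27.
Change in consumer surplus = 27 - 243 = -216.

-216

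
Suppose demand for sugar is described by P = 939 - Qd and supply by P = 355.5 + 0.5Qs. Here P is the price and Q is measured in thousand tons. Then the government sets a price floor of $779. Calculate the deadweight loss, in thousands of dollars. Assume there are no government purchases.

39330.75

Rearranging demand gives Qd = 939 - P; rearranging supply gives Qs = 2P - 711. Equilibrium: 939 - P = 2P - 711, so 1650 = 3P and P* = 550, Q* = 389.
Since 779 > 550, the floor is binding.
At P = 779: Qd = 939 - 779 = 160 and Qs = 2·779 - 711 = 847.
Quantity traded falls to 160. At Q = 160 the demand price is 939 - 160 = 779 and the supply price is (711 + 160)/2 = 435.5.
Deadweight loss = ½ · (779 - 435.5) · (389 - 160) = ½ · 343.5 · 229 = 39330.75.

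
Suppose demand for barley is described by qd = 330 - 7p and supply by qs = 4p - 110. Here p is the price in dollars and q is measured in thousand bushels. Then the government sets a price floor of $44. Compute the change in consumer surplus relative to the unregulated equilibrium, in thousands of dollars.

-144

In a free market, 330 - 7p = 4p - 110 gives the equilibrium p* = 40, q* = 50.
Because the floor (44) lies above the market-clearing price, it is binding.
At p = 44: qd = 330 - 7·44 = 22 and qs = 4·44 - 110 = 66.
Consumer surplus without the control is ½ · (330/7 - 40) · 50 = 1250/7.
With the floor, consumers buy 22 units at 44, so CS = ½ · (330/7 - 44) · 22 = 242/7.
Change in consumer surplus = 242/7 - 1250/7 = -144.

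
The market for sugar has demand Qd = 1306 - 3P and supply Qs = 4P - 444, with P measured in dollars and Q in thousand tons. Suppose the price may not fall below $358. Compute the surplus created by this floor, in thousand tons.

Without the control the market clears where 1306 - 3P = 4P - 444, i.e. P* = 250 and Q* = 556.
Because the floor (358) lies above the market-clearing price, it is binding.
At P = 358: Qd = 1306 - 3·358 = 232 and Qs = 4·358 - 444 = 988.
Surplus = Qs - Qd = 988 - 232 = 756.

756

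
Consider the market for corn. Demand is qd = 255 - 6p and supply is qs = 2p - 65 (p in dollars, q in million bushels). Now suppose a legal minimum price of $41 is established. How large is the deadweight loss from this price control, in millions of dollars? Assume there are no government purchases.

Setting quantity demanded equal to quantity supplied, 255 - 6p = 2p - 65, gives p* = 40 and q* = 15.
The floor of 41 is above the equilibrium price 40, so it binds.
At p = 41: qd = 255 - 6·41 = 9 and qs = 2·41 - 65 = 17.
Quantity traded falls to 9. At q = 9 the demand price is (255 - 9)/6 = 41 and the supply price is (65 + 9)/2 = 37.
Deadweight loss = ½ · (41 - 37) · (15 - 9) = ½ · 4 · 6 = 12.

12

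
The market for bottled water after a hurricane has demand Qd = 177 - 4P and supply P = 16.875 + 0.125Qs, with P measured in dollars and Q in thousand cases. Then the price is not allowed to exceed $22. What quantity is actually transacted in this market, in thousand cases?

41

Rearranging supply gives Qs = 8P - 135. In a free market, 177 - 4P = 8P - 135 gives the equilibrium P* = 26, Q* = 73.
Because the ceiling (22) lies below the market-clearing price, it is binding.
At P = 22: Qd = 177 - 4·22 = 89 and Qs = 8·22 - 135 = 41.
The quantity actually transacted is the short side, supply: 41.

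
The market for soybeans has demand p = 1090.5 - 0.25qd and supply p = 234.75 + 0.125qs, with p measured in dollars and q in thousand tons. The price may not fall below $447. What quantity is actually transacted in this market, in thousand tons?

Rearranging demand gives qd = 4362 - 4p; rearranging supply gives qs = 8p - 1878. Setting quantity demanded equal to quantity supplied, 4362 - 4p = 8p - 1878, gives p* = 520 and q* = 2282.
The floor of 447 is below the equilibrium price 520, so it is not binding; the market clears at p* = 520, q* = 2282.

2282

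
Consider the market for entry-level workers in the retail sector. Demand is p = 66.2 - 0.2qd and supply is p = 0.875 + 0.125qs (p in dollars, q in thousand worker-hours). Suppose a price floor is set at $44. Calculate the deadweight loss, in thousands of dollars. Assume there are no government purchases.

Rearranging demand gives qd = 331 - 5p; rearranging supply gives qs = 8p - 7. Equilibrium: 331 - 5p = 8p - 7, so 338 = 13p and p* = 26, q* = 201.
Because the floor (44) lies above the market-clearing price, it is binding.
At p = 44: qd = 331 - 5·44 = 111 and qs = 8·44 - 7 = 345.
Quantity traded falls to 111. At q = 111 the demand price is (331 - 111)/5 = 44 and the supply price is (7 + 111)/8 = 14.75.
Deadweight loss = ½ · (44 - 14.75) · (201 - 111) = ½ · 29.25 · 90 = 1316.25.

1316.25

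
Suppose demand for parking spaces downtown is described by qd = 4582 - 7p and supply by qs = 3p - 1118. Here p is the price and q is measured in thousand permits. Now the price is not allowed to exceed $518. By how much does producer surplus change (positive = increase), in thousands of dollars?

In a free market, 4582 - 7p = 3p - 1118 gives the equilibrium p* = 570, q* = 592.
Because the ceiling (518) lies below the market-clearing price, it is binding.
At p = 518: qd = 4582 - 7·518 = 956 and qs = 3·518 - 1118 = 436.
Producer surplus without the control is ½ · (570 - 1118/3) · 592 = 175232/3.
With the ceiling, producers sell 436 units at 518, so PS = ½ · (518 - 1118/3) · 436 = 95048/3.
Change in producer surplus = 95048/3 - 175232/3 = -26728.

-26728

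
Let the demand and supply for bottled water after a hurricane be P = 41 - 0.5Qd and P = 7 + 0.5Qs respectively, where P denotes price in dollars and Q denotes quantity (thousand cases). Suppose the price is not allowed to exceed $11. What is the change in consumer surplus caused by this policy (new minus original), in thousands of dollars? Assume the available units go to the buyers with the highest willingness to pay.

Rearranging demand gives Qd = 82 - 2P; rearranging supply gives Qs = 2P - 14. Equilibrium: 82 - 2P = 2P - 14, so 96 = 4P and P* = 24, Q* = 34.
Since 11 < 24, the ceiling is binding.
At P = 11: Qd = 82 - 2·11 = 60 and Qs = 2·11 - 14 = 8.
Consumer surplus without the control is ½ · (41 - 24) · 34 = 289.
With the ceiling, 8 units are sold at 11 (assume they go to the highest-value buyers). The demand price at Q = 8 is 37, so CS = ½ · [(41 - 11) + (37 - 11)] · 8 = 224.
Change in consumer surplus = 224 - 289 = -65.

-65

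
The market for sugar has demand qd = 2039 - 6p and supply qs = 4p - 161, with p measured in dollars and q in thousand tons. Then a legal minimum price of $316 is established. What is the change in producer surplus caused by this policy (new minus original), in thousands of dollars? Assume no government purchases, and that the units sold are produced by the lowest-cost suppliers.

-27744

Setting quantity demanded equal to quantity supplied, 2039 - 6p = 4p - 161, gives p* = 220 and q* = 719.
The floor of 316 is above the equilibrium price 220, so it binds.
At p = 316: qd = 2039 - 6·316 = 143 and qs = 4·316 - 161 = 1103.
Producer surplus without the control is ½ · (220 - 40.25) · 719 = 64620.125.
With the floor, 143 units are sold at 316. The supply price at q = 143 is 76, so PS = ½ · [(316 - 40.25) + (316 - 76)] · 143 = 36876.125.
Change in producer surplus = 36876.125 - 64620.125 = -27744.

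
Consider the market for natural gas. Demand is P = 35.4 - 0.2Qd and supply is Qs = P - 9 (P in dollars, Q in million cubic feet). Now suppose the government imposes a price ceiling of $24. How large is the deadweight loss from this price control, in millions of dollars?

Rearranging demand gives Qd = 177 - 5P. In a free market, 177 - 5P = P - 9 gives the equilibrium P* = 31, Q* = 22.
The ceiling of 24 is below the equilibrium price 31, so it binds.
At P = 24: Qd = 177 - 5·24 = 57 and Qs = 24 - 9 = 15.
Quantity traded falls to 15. At Q = 15 the demand price is (177 - 15)/5 = 32.4 and the supply price is 9 + 15 = 24.
Deadweight loss = ½ · (32.4 - 24) · (22 - 15) = ½ · 8.4 · 7 = 29.4.

29.4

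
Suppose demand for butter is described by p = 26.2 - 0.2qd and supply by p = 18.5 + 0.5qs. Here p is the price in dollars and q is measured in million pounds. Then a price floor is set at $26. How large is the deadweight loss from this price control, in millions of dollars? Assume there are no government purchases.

Rearranging demand gives qd = 131 - 5p; rearranging supply gives qs = 2p - 37. Equilibrium: 131 - 5p = 2p - 37, so 168 = 7p and p* = 24, q* = 11.
Because the floor (26) lies above the market-clearing price, it is binding.
At p = 26: qd = 131 - 5·26 = 1 and qs = 2·26 - 37 = 15.
Quantity traded falls to 1. At q = 1 the demand price is (131 - 1)/5 = 26 and the supply price is (37 + 1)/2 = 19.
Deadweight loss = ½ · (26 - 19) · (11 - 1) = ½ · 7 · 10 = 35.

35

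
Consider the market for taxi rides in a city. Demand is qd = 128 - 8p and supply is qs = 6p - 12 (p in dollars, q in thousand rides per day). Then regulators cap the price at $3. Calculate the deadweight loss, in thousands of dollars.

Without the control the market clears where 128 - 8p = 6p - 12, i.e. p* = 10 and q* = 48.
Because the ceiling (3) lies below the market-clearing price, it is binding.
At p = 3: qd = 128 - 8·3 = 104 and qs = 6·3 - 12 = 6.
Quantity traded falls to 6. At q = 6 the demand price is (128 - 6)/8 = 15.25 and the supply price is (12 + 6)/6 = 3.
Deadweight loss = ½ · (15.25 - 3) · (48 - 6) = ½ · 12.25 · 42 = 257.25.

257.25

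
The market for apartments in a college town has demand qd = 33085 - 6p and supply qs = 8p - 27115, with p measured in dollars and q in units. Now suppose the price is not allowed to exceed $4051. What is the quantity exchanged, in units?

Equilibrium: 33085 - 6p = 8p - 27115, so 60200 = 14p and p* = 4300, q* = 7285.
Because the ceiling (4051) lies below the market-clearing price, it is binding.
At p = 4051: qd = 33085 - 6·4051 = 8779 and qs = 8·4051 - 27115 = 5293.
The quantity actually transacted is the short side, supply: 5293.

5293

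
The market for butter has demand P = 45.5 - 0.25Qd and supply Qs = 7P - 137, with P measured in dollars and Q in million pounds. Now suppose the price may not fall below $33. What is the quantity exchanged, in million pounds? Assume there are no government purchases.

Rearranging demand gives Qd = 182 - 4P. Setting quantity demanded equal to quantity supplied, 182 - 4P = 7P - 137, gives P* = 29 and Q* = 66.
The floor of 33 is above the equilibrium price 29, so it binds.
At P = 33: Qd = 182 - 4·33 = 50 and Qs = 7·33 - 137 = 94.
The quantity actually transacted is the short side, demand: 50.

50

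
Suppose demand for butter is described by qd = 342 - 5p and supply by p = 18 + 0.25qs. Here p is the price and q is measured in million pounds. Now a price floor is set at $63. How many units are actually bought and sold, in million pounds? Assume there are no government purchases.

27

Rearranging supply gives qs = 4p - 72. Without the control the market clears where 342 - 5p = 4p - 72, i.e. p* = 46 and q* = 112.
Since 63 > 46, the floor is binding.
At p = 63: qd = 342 - 5·63 = 27 and qs = 4·63 - 72 = 180.
The quantity actually transacted is the short side, demand: 27.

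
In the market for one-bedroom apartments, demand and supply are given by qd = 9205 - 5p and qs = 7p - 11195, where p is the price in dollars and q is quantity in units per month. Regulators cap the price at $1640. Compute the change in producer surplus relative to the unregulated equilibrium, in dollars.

-29700

In a free market, 9205 - 5p = 7p - 11195 gives the equilibrium p* = 1700, q* = 705.
Because the ceiling (1640) lies below the market-clearing price, it is binding.
At p = 1640: qd = 9205 - 5·1640 = 1005 and qs = 7·1640 - 11195 = 285.
Producer surplus without the control is ½ · (1700 - 11195/7) · 705 = 497025/14.
With the ceiling, producers sell 285 units at 1640, so PS = ½ · (1640 - 11195/7) · 285 = 81225/14.
Change in producer surplus = 81225/14 - 497025/14 = -29700.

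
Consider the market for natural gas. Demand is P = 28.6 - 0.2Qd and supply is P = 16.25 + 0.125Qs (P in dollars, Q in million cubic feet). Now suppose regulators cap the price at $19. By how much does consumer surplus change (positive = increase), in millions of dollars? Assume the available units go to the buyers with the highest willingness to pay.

Rearranging demand gives Qd = 143 - 5P; rearranging supply gives Qs = 8P - 130. Without the control the market clears where 143 - 5P = 8P - 130, i.e. P* = 21 and Q* = 38.
Since 19 < 21, the ceiling is binding.
At P = 19: Qd = 143 - 5·19 = 48 and Qs = 8·19 - 130 = 22.
Consumer surplus without the control is ½ · (28.6 - 21) · 38 = 144.4.
With the ceiling, 22 units are sold at 19 (assume they go to the highest-value buyers). The demand price at Q = 22 is 24.2, so CS = ½ · [(28.6 - 19) + (24.2 - 19)] · 22 = 162.8.
Change in consumer surplus = 162.8 - 144.4 = 18.4.

18.4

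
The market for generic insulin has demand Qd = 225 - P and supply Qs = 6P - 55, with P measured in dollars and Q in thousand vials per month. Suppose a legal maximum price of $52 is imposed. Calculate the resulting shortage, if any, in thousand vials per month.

Setting quantity demanded equal to quantity supplied, 225 - P = 6P - 55, gives P* = 40 and Q* = 185.
Since 52 is above P* = 40, the ceiling does not bind and the free-market outcome prevails.
Since the control does not bind, there is no shortage.

0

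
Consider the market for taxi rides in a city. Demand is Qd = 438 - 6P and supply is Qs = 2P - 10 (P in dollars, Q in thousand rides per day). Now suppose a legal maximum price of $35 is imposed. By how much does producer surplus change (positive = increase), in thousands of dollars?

In a free market, 438 - 6P = 2P - 10 gives the equilibrium P* = 56, Q* = 102.
The ceiling of 35 is below the equilibrium price 56, so it binds.
At P = 35: Qd = 438 - 6·35 = 228 and Qs = 2·35 - 10 = 60.
Producer surplus without the control is ½ · (56 - 5) · 102 = 2601.
With the ceiling, producers sell 60 units at 35, so PS = ½ · (35 - 5) · 60 = 900.
Change in producer surplus = 900 - 2601 = -1701.

-1701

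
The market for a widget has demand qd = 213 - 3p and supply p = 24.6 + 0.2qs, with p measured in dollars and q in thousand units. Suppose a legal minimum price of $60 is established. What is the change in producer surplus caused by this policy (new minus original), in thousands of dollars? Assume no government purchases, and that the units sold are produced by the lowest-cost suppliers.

Rearranging supply gives qs = 5p - 123. Equilibrium: 213 - 3p = 5p - 123, so 336 = 8p and p* = 42, q* = 87.
Because the floor (60) lies above the market-clearing price, it is binding.
At p = 60: qd = 213 - 3·60 = 33 and qs = 5·60 - 123 = 177.
Producer surplus without the control is ½ · (42 - 24.6) · 87 = 756.9.
With the floor, 33 units are sold at 60. The supply price at q = 33 is 31.2, so PS = ½ · [(60 - 24.6) + (60 - 31.2)] · 33 = 1059.3.
Change in producer surplus = 1059.3 - 756.9 = 302.4.

302.4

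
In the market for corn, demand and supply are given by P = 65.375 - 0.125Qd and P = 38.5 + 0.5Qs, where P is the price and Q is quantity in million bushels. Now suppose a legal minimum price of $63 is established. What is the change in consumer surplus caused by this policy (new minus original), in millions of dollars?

Rearranging demand gives Qd = 523 - 8P; rearranging supply gives Qs = 2P - 77. In a free market, 523 - 8P = 2P - 77 gives the equilibrium P* = 60, Q* = 43.
Because the floor (63) lies above the market-clearing price, it is binding.
At P = 63: Qd = 523 - 8·63 = 19 and Qs = 2·63 - 77 = 49.
Consumer surplus without the control is ½ · (65.375 - 60) · 43 = 115.5625.
With the floor, consumers buy 19 units at 63, so CS = ½ · (65.375 - 63) · 19 = 22.5625.
Change in consumer surplus = 22.5625 - 115.5625 = -93.

-93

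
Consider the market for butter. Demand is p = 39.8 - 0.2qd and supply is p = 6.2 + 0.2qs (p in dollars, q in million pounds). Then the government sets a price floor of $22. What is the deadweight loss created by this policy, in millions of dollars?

Rearranging demand gives qd = 199 - 5p; rearranging supply gives qs = 5p - 31. Without the control the market clears where 199 - 5p = 5p - 31, i.e. p* = 23 and q* = 84.
The floor of 22 is below the equilibrium price 23, so it is not binding; the market clears at p* = 23, q* = 84.
Since the control does not bind, no trades are prevented and deadweight loss is zero.

0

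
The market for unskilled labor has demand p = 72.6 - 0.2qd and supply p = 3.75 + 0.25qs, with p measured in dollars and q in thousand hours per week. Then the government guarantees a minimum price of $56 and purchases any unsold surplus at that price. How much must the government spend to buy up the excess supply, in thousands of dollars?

7056

Rearranging demand gives qd = 363 - 5p; rearranging supply gives qs = 4p - 15. Setting quantity demanded equal to quantity supplied, 363 - 5p = 4p - 15, gives p* = 42 and q* = 153.
The floor of 56 is above the equilibrium price 42, so it binds.
At p = 56: qd = 363 - 5·56 = 83 and qs = 4·56 - 15 = 209.
Surplus = qs - qd = 126.
Government expenditure = surplus × support price = 126 × 56 = 7056.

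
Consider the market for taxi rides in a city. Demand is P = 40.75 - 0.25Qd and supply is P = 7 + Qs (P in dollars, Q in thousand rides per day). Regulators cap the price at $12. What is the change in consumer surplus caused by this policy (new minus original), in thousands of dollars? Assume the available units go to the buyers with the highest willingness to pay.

Rearranging demand gives Qd = 163 - 4P; rearranging supply gives Qs = P - 7. Setting quantity demanded equal to quantity supplied, 163 - 4P = P - 7, gives P* = 34 and Q* = 27.
The ceiling of 12 is below the equilibrium price 34, so it binds.
At P = 12: Qd = 163 - 4·12 = 115 and Qs = 12 - 7 = 5.
Consumer surplus without the control is ½ · (40.75 - 34) · 27 = 91.125.
With the ceiling, 5 units are sold at 12 (assume they go to the highest-value buyers). The demand price at Q = 5 is 39.5, so CS = ½ · [(40.75 - 12) + (39.5 - 12)] · 5 = 140.625.
Change in consumer surplus = 140.625 - 91.125 = 49.5.

49.5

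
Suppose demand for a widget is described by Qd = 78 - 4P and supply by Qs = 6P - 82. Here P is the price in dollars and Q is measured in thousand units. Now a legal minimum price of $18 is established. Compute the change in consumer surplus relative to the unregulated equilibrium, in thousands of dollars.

-20

In a free market, 78 - 4P = 6P - 82 gives the equilibrium P* = 16, Q* = 14.
The floor of 18 is above the equilibrium price 16, so it binds.
At P = 18: Qd = 78 - 4·18 = 6 and Qs = 6·18 - 82 = 26.
Consumer surplus without the control is ½ · (19.5 - 16) · 14 = 24.5.
With the floor, consumers buy 6 units at 18, so CS = ½ · (19.5 - 18) · 6 = 4.5.
Change in consumer surplus = 4.5 - 24.5 = -20.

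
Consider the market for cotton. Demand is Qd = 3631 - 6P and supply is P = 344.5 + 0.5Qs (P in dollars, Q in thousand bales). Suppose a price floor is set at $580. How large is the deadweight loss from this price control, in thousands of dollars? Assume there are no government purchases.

19200

Rearranging supply gives Qs = 2P - 689. In a free market, 3631 - 6P = 2P - 689 gives the equilibrium P* = 540, Q* = 391.
The floor of 580 is above the equilibrium price 540, so it binds.
At P = 580: Qd = 3631 - 6·580 = 151 and Qs = 2·580 - 689 = 471.
Quantity traded falls to 151. At Q = 151 the demand price is (3631 - 151)/6 = 580 and the supply price is (689 + 151)/2 = 420.
Deadweight loss = ½ · (580 - 420) · (391 - 151) = ½ · 160 · 240 = 19200.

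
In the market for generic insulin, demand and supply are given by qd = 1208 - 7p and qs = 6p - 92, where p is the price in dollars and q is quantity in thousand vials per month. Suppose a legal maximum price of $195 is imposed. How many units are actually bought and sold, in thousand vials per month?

Equilibrium: 1208 - 7p = 6p - 92, so 1300 = 13p and p* = 100, q* = 508.
Since 195 is above p* = 100, the ceiling does not bind and the free-market outcome prevails.

508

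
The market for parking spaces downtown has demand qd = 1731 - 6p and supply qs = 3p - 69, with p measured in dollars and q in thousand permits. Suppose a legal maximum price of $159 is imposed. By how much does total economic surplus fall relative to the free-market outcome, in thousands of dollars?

3782.25

Equilibrium: 1731 - 6p = 3p - 69, so 1800 = 9p and p* = 200, q* = 531.
Because the ceiling (159) lies below the market-clearing price, it is binding.
At p = 159: qd = 1731 - 6·159 = 777 and qs = 3·159 - 69 = 408.
Quantity traded falls to 408. At q = 408 the demand price is (1731 - 408)/6 = 220.5 and the supply price is (69 + 408)/3 = 159.
Deadweight loss = ½ · (220.5 - 159) · (531 - 408) = ½ · 61.5 · 123 = 3782.25.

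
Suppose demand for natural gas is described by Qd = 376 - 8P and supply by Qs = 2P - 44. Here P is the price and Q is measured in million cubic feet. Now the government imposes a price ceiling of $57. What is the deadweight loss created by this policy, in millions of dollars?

0

Equilibrium: 376 - 8P = 2P - 44, so 420 = 10P and P* = 42, Q* = 40.
Since 57 is above P* = 42, the ceiling does not bind and the free-market outcome prevails.
Since the control does not bind, no trades are prevented and deadweight loss is zero.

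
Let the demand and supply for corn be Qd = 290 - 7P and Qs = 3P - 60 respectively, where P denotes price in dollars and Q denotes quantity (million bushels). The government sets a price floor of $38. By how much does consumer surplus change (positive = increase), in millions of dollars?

Without the control the market clears where 290 - 7P = 3P - 60, i.e. P* = 35 and Q* = 45.
Since 38 > 35, the floor is binding.
At P = 38: Qd = 290 - 7·38 = 24 and Qs = 3·38 - 60 = 54.
Consumer surplus without the control is ½ · (290/7 - 35) · 45 = 2025/14.
With the floor, consumers buy 24 units at 38, so CS = ½ · (290/7 - 38) · 24 = 288/7.
Change in consumer surplus = 288/7 - 2025/14 = -103.5.

-103.5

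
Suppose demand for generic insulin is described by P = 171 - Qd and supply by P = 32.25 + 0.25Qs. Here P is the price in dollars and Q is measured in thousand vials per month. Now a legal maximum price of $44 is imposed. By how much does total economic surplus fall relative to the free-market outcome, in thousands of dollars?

Rearranging demand gives Qd = 171 - P; rearranging supply gives Qs = 4P - 129. Equilibrium: 171 - P = 4P - 129, so 300 = 5P and P* = 60, Q* = 111.
Since 44 < 60, the ceiling is binding.
At P = 44: Qd = 171 - 44 = 127 and Qs = 4·44 - 129 = 47.
Quantity traded falls to 47. At Q = 47 the demand price is 171 - 47 = 124 and the supply price is (129 + 47)/4 = 44.
Deadweight loss = ½ · (124 - 44) · (111 - 47) = ½ · 80 · 64 = 2560.

2560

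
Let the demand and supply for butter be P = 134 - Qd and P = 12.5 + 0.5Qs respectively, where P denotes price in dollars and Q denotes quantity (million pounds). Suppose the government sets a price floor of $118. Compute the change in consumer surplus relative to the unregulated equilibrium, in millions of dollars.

-3152.5

Rearranging demand gives Qd = 134 - P; rearranging supply gives Qs = 2P - 25. Equilibrium: 134 - P = 2P - 25, so 159 = 3P and P* = 53, Q* = 81.
Because the floor (118) lies above the market-clearing price, it is binding.
At P = 118: Qd = 134 - 118 = 16 and Qs = 2·118 - 25 = 211.
Consumer surplus without the control is ½ · (134 - 53) · 81 = 3280.5.
With the floor, consumers buy 16 units at 118, so CS = ½ · (134 - 118) · 16 = 128.
Change in consumer surplus = 128 - 3280.5 = -3152.5.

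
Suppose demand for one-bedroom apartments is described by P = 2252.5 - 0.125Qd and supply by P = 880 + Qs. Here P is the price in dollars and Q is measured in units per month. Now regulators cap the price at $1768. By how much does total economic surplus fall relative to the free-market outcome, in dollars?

62001

Rearranging demand gives Qd = 18020 - 8P; rearranging supply gives Qs = P - 880. Setting quantity demanded equal to quantity supplied, 18020 - 8P = P - 880, gives P* = 2100 and Q* = 1220.
Because the ceiling (1768) lies below the market-clearing price, it is binding.
At P = 1768: Qd = 18020 - 8·1768 = 3876 and Qs = 1768 - 880 = 888.
Quantity traded falls to 888. At Q = 888 the demand price is (18020 - 888)/8 = 2141.5 and the supply price is 880 + 888 = 1768.
Deadweight loss = ½ · (2141.5 - 1768) · (1220 - 888) = ½ · 373.5 · 332 = 62001.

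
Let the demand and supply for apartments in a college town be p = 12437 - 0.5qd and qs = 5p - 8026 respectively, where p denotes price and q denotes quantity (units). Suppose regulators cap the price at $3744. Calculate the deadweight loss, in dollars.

7996940

Rearranging demand gives qd = 24874 - 2p. In a free market, 24874 - 2p = 5p - 8026 gives the equilibrium p* = 4700, q* = 15474.
Since 3744 < 4700, the ceiling is binding.
At p = 3744: qd = 24874 - 2·3744 = 17386 and qs = 5·3744 - 8026 = 10694.
Quantity traded falls to 10694. At q = 10694 the demand price is (24874 - 10694)/2 = 7090 and the supply price is (8026 + 10694)/5 = 3744.
Deadweight loss = ½ · (7090 - 3744) · (15474 - 10694) = ½ · 3346 · 4780 = 7996940.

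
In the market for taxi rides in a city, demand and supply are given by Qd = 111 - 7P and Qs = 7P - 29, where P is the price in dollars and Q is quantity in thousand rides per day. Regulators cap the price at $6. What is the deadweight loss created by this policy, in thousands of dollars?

Equilibrium: 111 - 7P = 7P - 29, so 140 = 14P and P* = 10, Q* = 41.
The ceiling of 6 is below the equilibrium price 10, so it binds.
At P = 6: Qd = 111 - 7·6 = 69 and Qs = 7·6 - 29 = 13.
Quantity traded falls to 13. At Q = 13 the demand price is (111 - 13)/7 = 14 and the supply price is (29 + 13)/7 = 6.
Deadweight loss = ½ · (14 - 6) · (41 - 13) = ½ · 8 · 28 = 112.

112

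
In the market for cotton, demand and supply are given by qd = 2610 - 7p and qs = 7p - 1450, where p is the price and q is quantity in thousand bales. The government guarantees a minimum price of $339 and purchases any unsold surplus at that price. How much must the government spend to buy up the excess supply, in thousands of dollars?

In a free market, 2610 - 7p = 7p - 1450 gives the equilibrium p* = 290, q* = 580.
Because the floor (339) lies above the market-clearing price, it is binding.
At p = 339: qd = 2610 - 7·339 = 237 and qs = 7·339 - 1450 = 923.
Surplus = qs - qd = 686.
Government expenditure = surplus × support price = 686 × 339 = 232554.

232554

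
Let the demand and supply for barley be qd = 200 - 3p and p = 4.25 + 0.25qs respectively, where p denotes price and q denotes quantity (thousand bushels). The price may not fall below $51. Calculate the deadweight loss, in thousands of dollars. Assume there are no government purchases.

1050

Rearranging supply gives qs = 4p - 17. Equilibrium: 200 - 3p = 4p - 17, so 217 = 7p and p* = 31, q* = 107.
Because the floor (51) lies above the market-clearing price, it is binding.
At p = 51: qd = 200 - 3·51 = 47 and qs = 4·51 - 17 = 187.
Quantity traded falls to 47. At q = 47 the demand price is (200 - 47)/3 = 51 and the supply price is (17 + 47)/4 = 16.
Deadweight loss = ½ · (51 - 16) · (107 - 47) = ½ · 35 · 60 = 1050.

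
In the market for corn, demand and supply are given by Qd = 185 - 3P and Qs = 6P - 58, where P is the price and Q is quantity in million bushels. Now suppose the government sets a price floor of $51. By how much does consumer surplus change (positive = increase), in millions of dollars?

-1632

Setting quantity demanded equal to quantity supplied, 185 - 3P = 6P - 58, gives P* = 27 and Q* = 104.
Since 51 > 27, the floor is binding.
At P = 51: Qd = 185 - 3·51 = 32 and Qs = 6·51 - 58 = 248.
Consumer surplus without the control is ½ · (185/3 - 27) · 104 = 5408/3.
With the floor, consumers buy 32 units at 51, so CS = ½ · (185/3 - 51) · 32 = 512/3.
Change in consumer surplus = 512/3 - 5408/3 = -1632.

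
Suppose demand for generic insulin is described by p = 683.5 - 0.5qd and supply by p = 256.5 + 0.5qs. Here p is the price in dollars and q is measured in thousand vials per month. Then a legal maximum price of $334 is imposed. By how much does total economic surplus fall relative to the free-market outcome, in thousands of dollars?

36992

Rearranging demand gives qd = 1367 - 2p; rearranging supply gives qs = 2p - 513. In a free market, 1367 - 2p = 2p - 513 gives the equilibrium p* = 470, q* = 427.
The ceiling of 334 is below the equilibrium price 470, so it binds.
At p = 334: qd = 1367 - 2·334 = 699 and qs = 2·334 - 513 = 155.
Quantity traded falls to 155. At q = 155 the demand price is (1367 - 155)/2 = 606 and the supply price is (513 + 155)/2 = 334.
Deadweight loss = ½ · (606 - 334) · (427 - 155) = ½ · 272 · 272 = 36992.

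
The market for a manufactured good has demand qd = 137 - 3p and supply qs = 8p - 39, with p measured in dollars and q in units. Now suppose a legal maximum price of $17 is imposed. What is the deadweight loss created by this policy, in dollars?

In a free market, 137 - 3p = 8p - 39 gives the equilibrium p* = 16, q* = 89.
Since 17 is above p* = 16, the ceiling does not bind and the free-market outcome prevails.
Since the control does not bind, no trades are prevented and deadweight loss is zero.

0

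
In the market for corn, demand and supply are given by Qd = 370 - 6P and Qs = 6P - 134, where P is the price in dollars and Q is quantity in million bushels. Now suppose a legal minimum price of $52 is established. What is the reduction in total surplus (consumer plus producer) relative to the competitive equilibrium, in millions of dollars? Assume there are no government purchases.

Setting quantity demanded equal to quantity supplied, 370 - 6P = 6P - 134, gives P* = 42 and Q* = 118.
The floor of 52 is above the equilibrium price 42, so it binds.
At P = 52: Qd = 370 - 6·52 = 58 and Qs = 6·52 - 134 = 178.
Quantity traded falls to 58. At Q = 58 the demand price is (370 - 58)/6 = 52 and the supply price is (134 + 58)/6 = 32.
Deadweight loss = ½ · (52 - 32) · (118 - 58) = ½ · 20 · 60 = 600.

600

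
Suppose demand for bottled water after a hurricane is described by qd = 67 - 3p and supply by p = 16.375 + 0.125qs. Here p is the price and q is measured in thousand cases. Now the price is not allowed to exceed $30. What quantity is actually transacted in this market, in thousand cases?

13

Rearranging supply gives qs = 8p - 131. Without the control the market clears where 67 - 3p = 8p - 131, i.e. p* = 18 and q* = 13.
Since 30 is above p* = 18, the ceiling does not bind and the free-market outcome prevails.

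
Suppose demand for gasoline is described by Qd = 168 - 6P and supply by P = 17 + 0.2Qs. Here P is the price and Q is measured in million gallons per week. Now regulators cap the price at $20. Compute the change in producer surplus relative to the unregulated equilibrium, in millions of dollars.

-67.5

Rearranging supply gives Qs = 5P - 85. In a free market, 168 - 6P = 5P - 85 gives the equilibrium P* = 23, Q* = 30.
The ceiling of 20 is below the equilibrium price 23, so it binds.
At P = 20: Qd = 168 - 6·20 = 48 and Qs = 5·20 - 85 = 15.
Producer surplus without the control is ½ · (23 - 17) · 30 = 90.
With the ceiling, producers sell 15 units at 20, so PS = ½ · (20 - 17) · 15 = 22.5.
Change in producer surplus = 22.5 - 90 = -67.5.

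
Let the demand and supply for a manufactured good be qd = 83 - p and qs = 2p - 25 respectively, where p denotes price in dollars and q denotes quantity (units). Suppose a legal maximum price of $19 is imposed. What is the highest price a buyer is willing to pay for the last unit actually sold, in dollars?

Setting quantity demanded equal to quantity supplied, 83 - p = 2p - 25, gives p* = 36 and q* = 47.
Because the ceiling (19) lies below the market-clearing price, it is binding.
At p = 19: qd = 83 - 19 = 64 and qs = 2·19 - 25 = 13.
Only 13 units reach the market. On the demand curve, the marginal buyer's willingness to pay at q = 13 is (83 - 13) = 70.

70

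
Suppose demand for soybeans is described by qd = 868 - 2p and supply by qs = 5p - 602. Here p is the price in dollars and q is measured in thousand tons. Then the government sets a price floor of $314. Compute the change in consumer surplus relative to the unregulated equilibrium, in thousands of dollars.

Without the control the market clears where 868 - 2p = 5p - 602, i.e. p* = 210 and q* = 448.
The floor of 314 is above the equilibrium price 210, so it binds.
At p = 314: qd = 868 - 2·314 = 240 and qs = 5·314 - 602 = 968.
Consumer surplus without the control is ½ · (434 - 210) · 448 = 50176.
With the floor, consumers buy 240 units at 314, so CS = ½ · (434 - 314) · 240 = 14400.
Change in consumer surplus = 14400 - 50176 = -35776.

-35776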